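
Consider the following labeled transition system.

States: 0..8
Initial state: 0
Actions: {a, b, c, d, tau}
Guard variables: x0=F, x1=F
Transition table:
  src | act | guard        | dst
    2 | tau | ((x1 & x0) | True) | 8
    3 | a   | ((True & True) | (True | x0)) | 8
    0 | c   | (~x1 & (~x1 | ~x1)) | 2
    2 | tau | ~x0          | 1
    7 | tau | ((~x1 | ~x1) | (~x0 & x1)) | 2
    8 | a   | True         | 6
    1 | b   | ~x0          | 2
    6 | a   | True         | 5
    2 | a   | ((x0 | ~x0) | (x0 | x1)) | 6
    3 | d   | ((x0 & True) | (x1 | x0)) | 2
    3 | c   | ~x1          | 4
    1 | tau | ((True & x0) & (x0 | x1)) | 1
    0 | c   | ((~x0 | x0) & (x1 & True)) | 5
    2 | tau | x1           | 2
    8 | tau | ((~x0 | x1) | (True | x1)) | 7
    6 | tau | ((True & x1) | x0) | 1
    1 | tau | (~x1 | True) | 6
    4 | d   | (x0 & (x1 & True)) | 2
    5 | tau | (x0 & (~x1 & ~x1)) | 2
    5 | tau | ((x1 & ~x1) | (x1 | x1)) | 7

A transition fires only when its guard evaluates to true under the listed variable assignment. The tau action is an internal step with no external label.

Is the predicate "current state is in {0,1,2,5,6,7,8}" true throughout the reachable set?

Allowed set {0,1,2,5,6,7,8}
Reachable = {0,1,2,5,6,7,8}
  0: ok
  1: ok
  2: ok
  5: ok
  6: ok
  7: ok
  8: ok

Answer: INVARIANT HOLDS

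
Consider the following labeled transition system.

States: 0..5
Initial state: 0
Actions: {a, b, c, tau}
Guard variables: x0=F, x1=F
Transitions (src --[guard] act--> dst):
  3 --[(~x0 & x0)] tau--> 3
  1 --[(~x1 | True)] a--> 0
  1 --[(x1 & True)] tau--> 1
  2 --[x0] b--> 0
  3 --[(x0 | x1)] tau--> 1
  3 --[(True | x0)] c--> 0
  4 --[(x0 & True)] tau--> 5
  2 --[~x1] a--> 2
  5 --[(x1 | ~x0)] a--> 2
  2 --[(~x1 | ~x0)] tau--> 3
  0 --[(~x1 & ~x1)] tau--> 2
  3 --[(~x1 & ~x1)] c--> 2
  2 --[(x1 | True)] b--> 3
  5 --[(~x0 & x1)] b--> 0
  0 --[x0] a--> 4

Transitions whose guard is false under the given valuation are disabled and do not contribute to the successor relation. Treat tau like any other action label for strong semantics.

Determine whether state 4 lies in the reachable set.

Answer: UNREACHABLE

Working:
After dropping false guards: 8 live edges.
L0 = {0}
L1 = {2}  cumulative {0,2}
L2 = {3}  cumulative {0,2,3}
R = {0,2,3}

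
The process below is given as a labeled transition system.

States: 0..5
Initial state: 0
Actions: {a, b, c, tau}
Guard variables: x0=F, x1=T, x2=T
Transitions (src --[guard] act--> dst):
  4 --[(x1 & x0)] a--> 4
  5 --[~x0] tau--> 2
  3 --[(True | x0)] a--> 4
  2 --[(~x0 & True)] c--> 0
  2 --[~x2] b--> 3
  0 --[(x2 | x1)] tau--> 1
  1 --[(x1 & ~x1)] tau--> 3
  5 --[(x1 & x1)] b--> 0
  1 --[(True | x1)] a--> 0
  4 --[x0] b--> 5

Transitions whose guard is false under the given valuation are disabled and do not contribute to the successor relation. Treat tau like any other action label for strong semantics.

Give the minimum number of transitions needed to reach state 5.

Answer: UNREACHABLE

Working:
Breadth-first toward 5:
  L0 = {0}
  L1 = {1}
5 never appears.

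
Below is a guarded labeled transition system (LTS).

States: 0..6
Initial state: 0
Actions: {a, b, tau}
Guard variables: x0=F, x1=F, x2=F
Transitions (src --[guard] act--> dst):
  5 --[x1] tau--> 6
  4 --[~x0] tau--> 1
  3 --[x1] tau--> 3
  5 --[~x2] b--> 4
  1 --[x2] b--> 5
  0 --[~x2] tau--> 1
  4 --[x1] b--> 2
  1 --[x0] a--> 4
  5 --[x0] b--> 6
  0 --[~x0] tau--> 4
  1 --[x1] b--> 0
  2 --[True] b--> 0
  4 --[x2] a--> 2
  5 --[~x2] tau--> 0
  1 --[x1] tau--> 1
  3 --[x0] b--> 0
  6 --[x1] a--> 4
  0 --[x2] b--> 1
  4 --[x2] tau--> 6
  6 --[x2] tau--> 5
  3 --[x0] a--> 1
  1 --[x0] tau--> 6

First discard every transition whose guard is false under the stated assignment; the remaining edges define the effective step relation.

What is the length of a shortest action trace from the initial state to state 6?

Answer: UNREACHABLE

Analysis:
Layered search for 6:
  Layer 0: {0}
  Layer 1: {1,4}
6 never appears.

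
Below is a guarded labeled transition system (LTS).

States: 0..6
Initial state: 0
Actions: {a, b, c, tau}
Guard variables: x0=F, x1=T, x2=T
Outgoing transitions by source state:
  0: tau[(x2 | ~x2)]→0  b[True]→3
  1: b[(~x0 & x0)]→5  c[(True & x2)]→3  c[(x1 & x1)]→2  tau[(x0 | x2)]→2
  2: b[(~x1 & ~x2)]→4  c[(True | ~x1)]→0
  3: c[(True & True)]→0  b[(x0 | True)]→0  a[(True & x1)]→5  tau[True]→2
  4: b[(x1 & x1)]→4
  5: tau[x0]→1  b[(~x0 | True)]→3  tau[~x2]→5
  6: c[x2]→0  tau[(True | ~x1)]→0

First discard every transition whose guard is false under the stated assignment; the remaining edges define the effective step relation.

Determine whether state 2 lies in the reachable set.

After dropping false guards: 14 live edges.
depth 0: {0}
depth 1: {3}  now seen {0,3}
depth 2: {2,5}  now seen {0,2,3,5}
Reach set: {0,2,3,5}
Path to 2: b·tau

Answer: REACHABLE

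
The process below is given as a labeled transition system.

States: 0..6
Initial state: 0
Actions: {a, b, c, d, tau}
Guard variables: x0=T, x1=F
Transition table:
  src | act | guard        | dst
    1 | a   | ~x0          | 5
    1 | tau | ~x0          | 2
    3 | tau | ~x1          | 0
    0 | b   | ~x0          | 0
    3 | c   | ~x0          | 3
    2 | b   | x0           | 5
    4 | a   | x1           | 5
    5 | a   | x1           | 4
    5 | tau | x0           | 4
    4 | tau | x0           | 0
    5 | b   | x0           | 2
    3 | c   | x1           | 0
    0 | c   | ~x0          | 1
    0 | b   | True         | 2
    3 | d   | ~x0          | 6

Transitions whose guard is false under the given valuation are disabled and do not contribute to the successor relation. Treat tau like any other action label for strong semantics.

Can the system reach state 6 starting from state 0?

Answer: UNREACHABLE

Trace:
6 transition(s) survive guard evaluation.
Layer 0: {0}
Layer 1: {2}  total {0,2}
Layer 2: {5}  total {0,2,5}
Layer 3: {4}  total {0,2,4,5}
Reach set: {0,2,4,5}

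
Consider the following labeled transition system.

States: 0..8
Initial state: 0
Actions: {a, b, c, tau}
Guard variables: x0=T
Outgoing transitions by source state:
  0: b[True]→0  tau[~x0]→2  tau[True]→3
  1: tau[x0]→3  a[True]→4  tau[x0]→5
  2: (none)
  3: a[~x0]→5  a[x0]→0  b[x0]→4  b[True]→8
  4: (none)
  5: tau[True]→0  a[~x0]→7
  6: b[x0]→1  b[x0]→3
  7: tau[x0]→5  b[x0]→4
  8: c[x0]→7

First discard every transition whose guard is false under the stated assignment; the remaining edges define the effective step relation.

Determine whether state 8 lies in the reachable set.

Answer: REACHABLE

Analysis:
Guard filter leaves 14 enabled edge(s).
Layer 0: {0}
Layer 1: {3}  total {0,3}
Layer 2: {4,8}  total {0,3,4,8}
Layer 3: {7}  total {0,3,4,7,8}
Layer 4: {5}  total {0,3,4,5,7,8}
Reach set: {0,3,4,5,7,8}
witness 8: tau·b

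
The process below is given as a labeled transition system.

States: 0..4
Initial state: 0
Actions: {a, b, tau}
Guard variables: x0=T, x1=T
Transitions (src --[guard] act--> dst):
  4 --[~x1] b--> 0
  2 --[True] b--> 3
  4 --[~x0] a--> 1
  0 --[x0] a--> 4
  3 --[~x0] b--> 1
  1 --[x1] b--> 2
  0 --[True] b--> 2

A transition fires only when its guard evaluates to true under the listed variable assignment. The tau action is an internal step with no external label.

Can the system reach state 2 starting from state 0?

4 transition(s) survive guard evaluation.
Layer 0: {0}
Layer 1: {2,4}  now seen {0,2,4}
Layer 2: {3}  now seen {0,2,3,4}
Reach set: {0,2,3,4}
trace reaching 2: b

Answer: REACHABLE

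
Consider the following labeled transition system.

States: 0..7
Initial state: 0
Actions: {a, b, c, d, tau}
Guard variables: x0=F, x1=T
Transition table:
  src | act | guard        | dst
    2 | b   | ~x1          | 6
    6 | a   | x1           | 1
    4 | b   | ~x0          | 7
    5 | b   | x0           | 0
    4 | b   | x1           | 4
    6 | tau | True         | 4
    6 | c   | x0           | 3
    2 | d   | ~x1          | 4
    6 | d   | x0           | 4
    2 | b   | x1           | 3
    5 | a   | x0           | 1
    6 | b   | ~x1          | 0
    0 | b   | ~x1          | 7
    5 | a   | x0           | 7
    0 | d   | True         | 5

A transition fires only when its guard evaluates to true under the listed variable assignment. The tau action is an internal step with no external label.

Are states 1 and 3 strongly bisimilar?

Answer: BISIMILAR

Working:
Refine partition for ~:
  P[0] = {{0,1,2,3,4,5,6,7}}
  P[1] = {{0},{1,3,5,7},{2,4},{6}}
  P[2] = {{0},{1,3,5,7},{2},{4},{6}}
Fixed point at round 3; 5 class(es).
class of 1: {1,3,5,7}; class of 3: {1,3,5,7}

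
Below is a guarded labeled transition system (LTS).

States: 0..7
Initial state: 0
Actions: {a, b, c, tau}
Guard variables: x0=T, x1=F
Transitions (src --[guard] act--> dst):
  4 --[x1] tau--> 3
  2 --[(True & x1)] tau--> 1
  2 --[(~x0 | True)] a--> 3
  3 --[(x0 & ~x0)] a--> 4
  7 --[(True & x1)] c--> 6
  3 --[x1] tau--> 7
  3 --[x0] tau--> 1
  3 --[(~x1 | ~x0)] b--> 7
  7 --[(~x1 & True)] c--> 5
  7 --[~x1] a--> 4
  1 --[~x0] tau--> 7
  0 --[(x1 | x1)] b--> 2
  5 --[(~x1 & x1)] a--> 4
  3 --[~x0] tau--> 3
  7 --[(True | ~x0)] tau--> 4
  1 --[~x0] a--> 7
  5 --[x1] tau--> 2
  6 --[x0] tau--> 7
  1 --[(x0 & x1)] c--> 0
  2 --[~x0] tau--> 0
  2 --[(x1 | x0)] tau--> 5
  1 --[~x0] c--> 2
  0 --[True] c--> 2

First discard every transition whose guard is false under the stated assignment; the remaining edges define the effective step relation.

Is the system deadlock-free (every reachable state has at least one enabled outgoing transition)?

Reach set: {0,1,2,3,4,5,7}
  0: c→2  [1 exit(s)]
  1: ∅  [deadlock]
  2: a→3  tau→5  [2 exit(s)]
  3: b→7  tau→1  [2 exit(s)]
  4: ∅  [deadlock]
  5: ∅  [deadlock]
  7: a→4  c→5  tau→4  [3 exit(s)]
witness 1: c·a·tau

Answer: DEADLOCK at state 1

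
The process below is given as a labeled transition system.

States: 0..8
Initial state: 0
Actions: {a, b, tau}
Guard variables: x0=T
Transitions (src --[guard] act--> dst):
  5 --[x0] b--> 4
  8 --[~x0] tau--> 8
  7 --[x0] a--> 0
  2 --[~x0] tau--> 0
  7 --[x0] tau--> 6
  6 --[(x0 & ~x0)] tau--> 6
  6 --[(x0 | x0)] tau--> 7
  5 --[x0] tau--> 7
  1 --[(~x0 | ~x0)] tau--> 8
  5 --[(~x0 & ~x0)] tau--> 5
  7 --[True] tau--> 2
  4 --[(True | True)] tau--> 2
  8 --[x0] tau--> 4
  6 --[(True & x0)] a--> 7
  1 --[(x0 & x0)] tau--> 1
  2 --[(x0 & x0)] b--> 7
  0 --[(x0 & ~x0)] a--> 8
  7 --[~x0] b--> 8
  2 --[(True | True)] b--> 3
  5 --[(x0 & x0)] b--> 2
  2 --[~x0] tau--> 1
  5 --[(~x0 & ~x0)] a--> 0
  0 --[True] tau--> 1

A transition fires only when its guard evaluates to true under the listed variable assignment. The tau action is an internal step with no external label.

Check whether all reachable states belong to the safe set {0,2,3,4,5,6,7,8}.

Answer: INVARIANT VIOLATED at state 1

Working:
Allowed set {0,2,3,4,5,6,7,8}
Reachable = {0,1}
  0: ok
  1: outside
witness against invariant: tau → 1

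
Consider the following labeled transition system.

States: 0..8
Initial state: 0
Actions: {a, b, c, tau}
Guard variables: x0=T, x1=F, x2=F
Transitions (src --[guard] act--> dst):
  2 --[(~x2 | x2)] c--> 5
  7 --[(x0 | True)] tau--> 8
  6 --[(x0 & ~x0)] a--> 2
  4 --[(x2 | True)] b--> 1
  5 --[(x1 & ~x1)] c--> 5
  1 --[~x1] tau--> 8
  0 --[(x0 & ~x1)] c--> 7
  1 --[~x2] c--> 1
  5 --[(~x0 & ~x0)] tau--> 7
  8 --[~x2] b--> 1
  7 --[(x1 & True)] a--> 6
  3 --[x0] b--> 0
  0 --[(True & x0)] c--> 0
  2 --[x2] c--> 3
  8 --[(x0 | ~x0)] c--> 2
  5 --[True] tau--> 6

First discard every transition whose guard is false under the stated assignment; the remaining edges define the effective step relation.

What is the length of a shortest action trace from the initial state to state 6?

Breadth-first toward 6:
  Layer 0: {0}
  Layer 1: {7}
  Layer 2: {8}
  Layer 3: {1,2}
  Layer 4: {5}
  Layer 5: {6}
6 enters at depth 5; path c·tau·c·c·tau

Answer: 5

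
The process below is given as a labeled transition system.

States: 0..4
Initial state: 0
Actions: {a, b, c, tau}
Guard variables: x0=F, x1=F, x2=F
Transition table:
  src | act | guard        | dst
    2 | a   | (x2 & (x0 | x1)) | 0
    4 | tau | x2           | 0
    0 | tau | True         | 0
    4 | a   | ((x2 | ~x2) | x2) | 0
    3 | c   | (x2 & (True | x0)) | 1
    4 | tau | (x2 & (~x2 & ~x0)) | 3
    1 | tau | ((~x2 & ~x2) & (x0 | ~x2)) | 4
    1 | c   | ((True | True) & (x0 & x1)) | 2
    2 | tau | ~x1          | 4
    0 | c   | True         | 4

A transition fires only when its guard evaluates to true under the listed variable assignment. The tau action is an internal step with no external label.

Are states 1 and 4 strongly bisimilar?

Compute ~ classes (split until stable):
  P[0] = {{0,1,2,3,4}}
  P[1] = {{0},{1,2},{3},{4}}
Fixed point at round 2; 4 class(es).
1∈{1,2}, 4∈{4}

Answer: NOT BISIMILAR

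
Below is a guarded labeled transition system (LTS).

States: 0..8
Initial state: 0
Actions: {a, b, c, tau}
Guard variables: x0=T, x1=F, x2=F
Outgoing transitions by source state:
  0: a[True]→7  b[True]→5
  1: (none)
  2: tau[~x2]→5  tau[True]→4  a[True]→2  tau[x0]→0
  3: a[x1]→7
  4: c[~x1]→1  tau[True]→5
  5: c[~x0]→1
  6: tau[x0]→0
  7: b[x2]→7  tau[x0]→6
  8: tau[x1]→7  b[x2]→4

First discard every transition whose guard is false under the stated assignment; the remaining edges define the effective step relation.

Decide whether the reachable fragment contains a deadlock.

Reach set: {0,5,6,7}
  0: a→7  b→5  [deg 2]
  5: ∅  [no exit]
  6: tau→0  [deg 1]
  7: tau→6  [deg 1]
trace reaching 5: b

Answer: DEADLOCK at state 5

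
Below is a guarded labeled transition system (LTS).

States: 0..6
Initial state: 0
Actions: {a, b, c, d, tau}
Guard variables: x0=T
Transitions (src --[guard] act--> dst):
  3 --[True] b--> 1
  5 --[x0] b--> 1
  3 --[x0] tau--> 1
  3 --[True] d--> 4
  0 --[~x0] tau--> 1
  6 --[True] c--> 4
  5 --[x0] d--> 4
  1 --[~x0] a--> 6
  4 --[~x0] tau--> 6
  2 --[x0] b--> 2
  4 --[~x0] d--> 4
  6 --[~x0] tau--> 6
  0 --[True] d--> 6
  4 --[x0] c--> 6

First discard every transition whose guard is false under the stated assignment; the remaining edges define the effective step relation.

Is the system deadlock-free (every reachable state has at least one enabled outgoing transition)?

Answer: DEADLOCK-FREE

Working:
R = {0,4,6}
  0: d→6  [deg 1]
  4: c→6  [deg 1]
  6: c→4  [deg 1]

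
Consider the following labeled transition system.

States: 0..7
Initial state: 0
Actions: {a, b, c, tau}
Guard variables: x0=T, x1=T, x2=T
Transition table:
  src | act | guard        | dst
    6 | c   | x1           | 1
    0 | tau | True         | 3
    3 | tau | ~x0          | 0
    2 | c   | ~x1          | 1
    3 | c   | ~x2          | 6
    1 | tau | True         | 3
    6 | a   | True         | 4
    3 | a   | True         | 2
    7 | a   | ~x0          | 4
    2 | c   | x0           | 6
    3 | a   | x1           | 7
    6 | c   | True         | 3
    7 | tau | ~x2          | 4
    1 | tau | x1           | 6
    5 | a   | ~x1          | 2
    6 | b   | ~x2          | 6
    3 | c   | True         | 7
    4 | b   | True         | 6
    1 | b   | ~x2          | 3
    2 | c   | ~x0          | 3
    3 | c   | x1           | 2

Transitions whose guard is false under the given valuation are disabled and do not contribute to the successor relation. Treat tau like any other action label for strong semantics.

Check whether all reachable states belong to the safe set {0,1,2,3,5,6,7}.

Inv-set: {0,1,2,3,5,6,7}
Reachable = {0,1,2,3,4,6,7}
  0: ok
  1: ok
  2: ok
  3: ok
  4: VIOLATES
  6: ok
  7: ok
reach 4 via tau·a·c·a — violates

Answer: INVARIANT VIOLATED at state 4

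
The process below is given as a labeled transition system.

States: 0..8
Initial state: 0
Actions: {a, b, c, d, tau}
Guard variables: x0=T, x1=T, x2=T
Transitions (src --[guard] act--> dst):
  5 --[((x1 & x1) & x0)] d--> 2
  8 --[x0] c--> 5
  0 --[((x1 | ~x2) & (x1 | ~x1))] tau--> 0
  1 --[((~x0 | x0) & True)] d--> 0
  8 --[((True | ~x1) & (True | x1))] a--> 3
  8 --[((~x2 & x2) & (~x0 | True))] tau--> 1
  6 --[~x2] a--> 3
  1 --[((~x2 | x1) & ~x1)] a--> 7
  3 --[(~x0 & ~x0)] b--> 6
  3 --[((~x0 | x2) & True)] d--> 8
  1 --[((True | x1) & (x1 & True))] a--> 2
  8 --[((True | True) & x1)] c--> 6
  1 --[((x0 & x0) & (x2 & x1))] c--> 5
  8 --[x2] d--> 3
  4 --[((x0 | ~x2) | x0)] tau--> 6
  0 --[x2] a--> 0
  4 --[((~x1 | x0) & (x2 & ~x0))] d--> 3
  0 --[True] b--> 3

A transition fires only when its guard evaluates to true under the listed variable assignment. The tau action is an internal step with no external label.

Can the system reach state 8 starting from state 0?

Answer: REACHABLE

Trace:
After dropping false guards: 13 live edges.
L0 = {0}
L1 = {3}  now seen {0,3}
L2 = {8}  now seen {0,3,8}
L3 = {5,6}  now seen {0,3,5,6,8}
L4 = {2}  now seen {0,2,3,5,6,8}
Reachable = {0,2,3,5,6,8}
Path to 8: b·d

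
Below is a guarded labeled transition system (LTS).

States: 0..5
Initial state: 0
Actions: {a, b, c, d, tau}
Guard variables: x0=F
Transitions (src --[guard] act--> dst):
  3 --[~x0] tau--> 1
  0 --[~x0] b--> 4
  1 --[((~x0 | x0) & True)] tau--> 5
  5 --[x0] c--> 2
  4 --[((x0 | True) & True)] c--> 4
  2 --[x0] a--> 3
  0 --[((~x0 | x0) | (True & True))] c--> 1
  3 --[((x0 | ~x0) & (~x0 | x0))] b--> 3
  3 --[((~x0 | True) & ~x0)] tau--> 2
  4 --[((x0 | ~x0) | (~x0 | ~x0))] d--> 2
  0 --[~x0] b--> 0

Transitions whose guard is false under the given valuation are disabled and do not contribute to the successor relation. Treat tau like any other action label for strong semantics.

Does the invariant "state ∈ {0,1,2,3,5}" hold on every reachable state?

Answer: INVARIANT VIOLATED at state 4

Trace:
Inv-set: {0,1,2,3,5}
Reach set: {0,1,2,4,5}
  0: ok
  1: ok
  2: ok
  4: VIOLATES
  5: ok
counterexample path to 4: b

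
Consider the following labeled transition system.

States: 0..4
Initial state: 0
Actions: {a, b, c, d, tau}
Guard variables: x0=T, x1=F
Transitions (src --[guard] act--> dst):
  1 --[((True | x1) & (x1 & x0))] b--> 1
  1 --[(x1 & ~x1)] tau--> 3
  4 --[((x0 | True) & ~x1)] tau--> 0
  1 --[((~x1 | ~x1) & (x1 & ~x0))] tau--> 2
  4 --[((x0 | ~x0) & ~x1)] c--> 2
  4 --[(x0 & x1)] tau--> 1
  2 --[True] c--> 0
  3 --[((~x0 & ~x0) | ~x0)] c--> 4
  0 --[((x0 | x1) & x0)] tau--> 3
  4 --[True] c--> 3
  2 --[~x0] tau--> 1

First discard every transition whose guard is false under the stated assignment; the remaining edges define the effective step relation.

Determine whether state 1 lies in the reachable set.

Answer: UNREACHABLE

Trace:
After dropping false guards: 5 live edges.
depth 0: {0}
depth 1: {3}  now seen {0,3}
Reachable = {0,3}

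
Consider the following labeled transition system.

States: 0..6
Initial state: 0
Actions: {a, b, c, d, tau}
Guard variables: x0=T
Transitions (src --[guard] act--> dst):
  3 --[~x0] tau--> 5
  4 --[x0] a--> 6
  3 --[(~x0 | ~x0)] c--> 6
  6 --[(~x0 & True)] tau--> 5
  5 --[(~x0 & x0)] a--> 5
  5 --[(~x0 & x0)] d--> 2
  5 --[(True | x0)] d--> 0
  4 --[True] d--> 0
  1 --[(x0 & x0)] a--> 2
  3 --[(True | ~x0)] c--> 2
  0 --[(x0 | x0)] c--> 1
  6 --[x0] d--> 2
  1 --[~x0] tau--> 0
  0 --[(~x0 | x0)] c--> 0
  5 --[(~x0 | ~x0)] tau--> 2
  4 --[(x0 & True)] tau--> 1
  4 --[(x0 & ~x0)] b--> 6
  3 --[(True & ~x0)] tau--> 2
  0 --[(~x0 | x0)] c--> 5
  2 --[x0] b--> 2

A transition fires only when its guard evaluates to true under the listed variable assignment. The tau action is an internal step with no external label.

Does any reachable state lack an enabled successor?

R = {0,1,2,5}
  0: c→0  c→1  c→5  [deg 3]
  1: a→2  [deg 1]
  2: b→2  [deg 1]
  5: d→0  [deg 1]

Answer: DEADLOCK-FREE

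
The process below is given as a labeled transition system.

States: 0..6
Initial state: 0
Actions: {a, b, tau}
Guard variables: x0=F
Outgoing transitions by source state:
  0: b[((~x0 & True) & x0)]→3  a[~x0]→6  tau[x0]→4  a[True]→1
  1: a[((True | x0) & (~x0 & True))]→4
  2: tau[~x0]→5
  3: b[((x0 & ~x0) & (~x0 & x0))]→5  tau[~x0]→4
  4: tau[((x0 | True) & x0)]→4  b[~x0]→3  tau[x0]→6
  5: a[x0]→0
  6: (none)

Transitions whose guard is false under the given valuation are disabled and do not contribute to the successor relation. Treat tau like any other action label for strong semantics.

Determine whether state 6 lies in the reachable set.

Guard filter leaves 6 enabled edge(s).
depth 0: {0}
depth 1: {1,6}  cumulative {0,1,6}
depth 2: {4}  cumulative {0,1,4,6}
depth 3: {3}  cumulative {0,1,3,4,6}
R = {0,1,3,4,6}
witness 6: a

Answer: REACHABLE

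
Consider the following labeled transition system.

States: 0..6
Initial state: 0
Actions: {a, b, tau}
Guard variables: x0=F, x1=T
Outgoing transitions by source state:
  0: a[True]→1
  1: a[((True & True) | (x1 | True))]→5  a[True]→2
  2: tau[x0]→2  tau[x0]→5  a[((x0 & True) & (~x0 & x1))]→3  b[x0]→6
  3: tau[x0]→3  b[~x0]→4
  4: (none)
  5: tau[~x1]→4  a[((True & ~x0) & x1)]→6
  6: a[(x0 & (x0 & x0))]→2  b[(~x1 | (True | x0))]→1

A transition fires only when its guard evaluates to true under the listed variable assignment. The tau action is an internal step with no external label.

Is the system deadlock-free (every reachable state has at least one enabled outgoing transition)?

Answer: DEADLOCK at state 2

Working:
Reachable = {0,1,2,5,6}
  0: a→1  [deg 1]
  1: a→2  a→5  [deg 2]
  2: ∅  [STUCK]
  5: a→6  [deg 1]
  6: b→1  [deg 1]
Path to 2: a·a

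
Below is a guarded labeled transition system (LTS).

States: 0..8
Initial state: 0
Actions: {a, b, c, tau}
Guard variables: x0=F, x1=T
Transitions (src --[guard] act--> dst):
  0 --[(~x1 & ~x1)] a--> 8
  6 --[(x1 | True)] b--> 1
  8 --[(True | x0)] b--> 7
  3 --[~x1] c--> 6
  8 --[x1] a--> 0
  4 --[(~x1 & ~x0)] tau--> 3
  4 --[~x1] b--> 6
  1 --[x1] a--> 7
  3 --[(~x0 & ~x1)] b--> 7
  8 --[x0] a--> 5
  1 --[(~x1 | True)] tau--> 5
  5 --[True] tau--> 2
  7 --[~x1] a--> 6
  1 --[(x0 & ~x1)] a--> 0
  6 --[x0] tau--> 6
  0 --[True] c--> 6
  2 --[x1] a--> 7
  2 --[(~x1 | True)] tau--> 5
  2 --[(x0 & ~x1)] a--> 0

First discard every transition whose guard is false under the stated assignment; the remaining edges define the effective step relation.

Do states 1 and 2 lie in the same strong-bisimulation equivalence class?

Bisimulation quotient by refinement:
  π0 = {{0,1,2,3,4,5,6,7,8}}
  π1 = {{0},{1,2},{3,4,7},{5},{6},{8}}
stable after 2 split(s): 6 block(s)
1∈{1,2}, 2∈{1,2}

Answer: BISIMILAR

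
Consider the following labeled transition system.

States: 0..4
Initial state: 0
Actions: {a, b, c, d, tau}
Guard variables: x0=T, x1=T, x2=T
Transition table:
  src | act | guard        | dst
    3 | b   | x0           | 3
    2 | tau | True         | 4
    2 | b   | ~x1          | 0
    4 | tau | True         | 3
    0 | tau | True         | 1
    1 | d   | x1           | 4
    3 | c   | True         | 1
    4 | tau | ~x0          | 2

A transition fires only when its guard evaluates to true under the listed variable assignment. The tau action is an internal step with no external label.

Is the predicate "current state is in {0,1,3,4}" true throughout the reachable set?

Inv-set: {0,1,3,4}
Reachable = {0,1,3,4}
  0: safe
  1: safe
  3: safe
  4: safe

Answer: INVARIANT HOLDS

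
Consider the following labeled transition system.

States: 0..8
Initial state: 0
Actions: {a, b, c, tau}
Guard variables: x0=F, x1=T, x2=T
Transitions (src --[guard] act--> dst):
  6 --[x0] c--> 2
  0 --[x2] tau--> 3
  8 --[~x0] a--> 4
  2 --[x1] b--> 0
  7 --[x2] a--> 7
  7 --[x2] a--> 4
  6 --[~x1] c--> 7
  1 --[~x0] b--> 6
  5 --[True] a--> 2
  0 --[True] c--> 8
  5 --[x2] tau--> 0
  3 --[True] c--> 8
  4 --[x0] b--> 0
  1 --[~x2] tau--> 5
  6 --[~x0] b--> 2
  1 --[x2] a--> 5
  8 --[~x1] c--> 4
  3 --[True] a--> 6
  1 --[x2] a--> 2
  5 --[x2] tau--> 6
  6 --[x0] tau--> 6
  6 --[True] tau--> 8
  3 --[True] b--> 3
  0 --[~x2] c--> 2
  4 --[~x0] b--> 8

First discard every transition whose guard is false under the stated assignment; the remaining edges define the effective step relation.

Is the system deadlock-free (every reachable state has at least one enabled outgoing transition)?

R = {0,2,3,4,6,8}
  0: c→8  tau→3  [2 out]
  2: b→0  [1 out]
  3: a→6  b→3  c→8  [3 out]
  4: b→8  [1 out]
  6: b→2  tau→8  [2 out]
  8: a→4  [1 out]

Answer: DEADLOCK-FREE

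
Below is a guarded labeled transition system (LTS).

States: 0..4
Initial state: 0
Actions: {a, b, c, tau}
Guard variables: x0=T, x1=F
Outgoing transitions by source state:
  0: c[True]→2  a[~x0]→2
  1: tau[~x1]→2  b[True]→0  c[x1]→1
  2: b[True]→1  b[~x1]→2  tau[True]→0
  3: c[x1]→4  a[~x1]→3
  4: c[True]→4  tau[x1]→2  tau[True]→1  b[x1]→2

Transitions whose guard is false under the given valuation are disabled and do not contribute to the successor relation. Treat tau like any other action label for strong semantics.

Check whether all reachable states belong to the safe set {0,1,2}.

Inv-set: {0,1,2}
Reachable = {0,1,2}
  0: ok
  1: ok
  2: ok

Answer: INVARIANT HOLDS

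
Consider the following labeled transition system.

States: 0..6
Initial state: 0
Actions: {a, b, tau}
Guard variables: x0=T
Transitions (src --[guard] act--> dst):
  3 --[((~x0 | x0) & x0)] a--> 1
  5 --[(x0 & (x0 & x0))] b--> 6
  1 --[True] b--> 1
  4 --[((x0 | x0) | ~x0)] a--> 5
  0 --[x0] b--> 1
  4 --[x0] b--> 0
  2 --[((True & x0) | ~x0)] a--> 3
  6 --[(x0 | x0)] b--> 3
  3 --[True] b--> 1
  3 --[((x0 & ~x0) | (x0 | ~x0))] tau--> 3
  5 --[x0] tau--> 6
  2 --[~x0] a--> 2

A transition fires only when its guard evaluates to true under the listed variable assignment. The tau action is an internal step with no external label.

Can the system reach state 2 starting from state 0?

Answer: UNREACHABLE

Trace:
Guard filter leaves 11 enabled edge(s).
Layer 0: {0}
Layer 1: {1}  cumulative {0,1}
R = {0,1}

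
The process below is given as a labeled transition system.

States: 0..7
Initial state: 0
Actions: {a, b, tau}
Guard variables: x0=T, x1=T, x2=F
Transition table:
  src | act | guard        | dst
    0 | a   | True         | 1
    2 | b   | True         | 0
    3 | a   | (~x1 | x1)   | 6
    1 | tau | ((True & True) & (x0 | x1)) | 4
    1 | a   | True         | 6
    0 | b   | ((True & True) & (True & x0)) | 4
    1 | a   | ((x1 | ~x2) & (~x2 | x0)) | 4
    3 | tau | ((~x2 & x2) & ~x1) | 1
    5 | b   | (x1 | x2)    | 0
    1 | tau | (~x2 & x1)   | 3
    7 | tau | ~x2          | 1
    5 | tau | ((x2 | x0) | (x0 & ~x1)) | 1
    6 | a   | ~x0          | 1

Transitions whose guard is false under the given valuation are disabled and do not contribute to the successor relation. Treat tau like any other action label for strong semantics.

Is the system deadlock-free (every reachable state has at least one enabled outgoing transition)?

Reachable = {0,1,3,4,6}
  0: a→1  b→4  [deg 2]
  1: a→4  a→6  tau→3  tau→4  [deg 4]
  3: a→6  [deg 1]
  4: ∅  [deadlock]
  6: ∅  [deadlock]
witness 4: b

Answer: DEADLOCK at state 4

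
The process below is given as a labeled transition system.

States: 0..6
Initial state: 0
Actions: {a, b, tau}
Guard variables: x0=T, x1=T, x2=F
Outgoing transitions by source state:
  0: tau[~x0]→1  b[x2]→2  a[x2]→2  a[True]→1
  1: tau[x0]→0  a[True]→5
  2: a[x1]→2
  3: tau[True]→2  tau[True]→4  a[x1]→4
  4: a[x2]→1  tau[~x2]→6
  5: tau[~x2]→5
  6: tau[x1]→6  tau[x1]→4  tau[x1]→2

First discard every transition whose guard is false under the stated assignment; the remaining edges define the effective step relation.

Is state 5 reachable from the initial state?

After dropping false guards: 12 live edges.
depth 0: {0}
depth 1: {1}  total {0,1}
depth 2: {5}  total {0,1,5}
R = {0,1,5}
witness 5: a·a

Answer: REACHABLE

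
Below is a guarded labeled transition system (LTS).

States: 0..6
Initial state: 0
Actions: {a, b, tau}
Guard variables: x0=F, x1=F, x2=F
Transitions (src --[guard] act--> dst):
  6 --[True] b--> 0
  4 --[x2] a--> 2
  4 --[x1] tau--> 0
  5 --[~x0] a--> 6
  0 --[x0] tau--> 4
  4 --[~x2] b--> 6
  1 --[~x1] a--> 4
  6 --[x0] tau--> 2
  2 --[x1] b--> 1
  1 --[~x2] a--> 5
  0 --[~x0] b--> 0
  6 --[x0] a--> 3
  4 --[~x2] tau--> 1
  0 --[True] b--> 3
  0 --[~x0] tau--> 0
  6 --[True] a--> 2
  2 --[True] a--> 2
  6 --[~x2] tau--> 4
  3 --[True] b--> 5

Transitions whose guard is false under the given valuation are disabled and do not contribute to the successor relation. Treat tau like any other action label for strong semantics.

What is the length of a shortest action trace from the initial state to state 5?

BFS to 5:
  Layer 0: {0}
  Layer 1: {3}
  Layer 2: {5}
first hit 5 at d=2 via b·b

Answer: 2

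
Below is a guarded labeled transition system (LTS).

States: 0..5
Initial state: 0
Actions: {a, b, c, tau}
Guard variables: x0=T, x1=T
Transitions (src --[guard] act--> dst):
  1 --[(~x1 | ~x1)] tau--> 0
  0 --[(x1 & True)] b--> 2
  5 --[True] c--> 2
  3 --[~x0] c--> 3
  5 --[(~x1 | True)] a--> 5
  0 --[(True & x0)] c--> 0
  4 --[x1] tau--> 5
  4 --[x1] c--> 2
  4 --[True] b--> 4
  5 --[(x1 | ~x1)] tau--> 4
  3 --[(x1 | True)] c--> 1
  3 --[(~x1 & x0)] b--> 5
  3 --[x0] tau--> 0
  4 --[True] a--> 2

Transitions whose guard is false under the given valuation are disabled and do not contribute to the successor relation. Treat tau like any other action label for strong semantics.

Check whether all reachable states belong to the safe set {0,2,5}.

Inv-set: {0,2,5}
Reach set: {0,2}
  0: ✓
  2: ✓

Answer: INVARIANT HOLDS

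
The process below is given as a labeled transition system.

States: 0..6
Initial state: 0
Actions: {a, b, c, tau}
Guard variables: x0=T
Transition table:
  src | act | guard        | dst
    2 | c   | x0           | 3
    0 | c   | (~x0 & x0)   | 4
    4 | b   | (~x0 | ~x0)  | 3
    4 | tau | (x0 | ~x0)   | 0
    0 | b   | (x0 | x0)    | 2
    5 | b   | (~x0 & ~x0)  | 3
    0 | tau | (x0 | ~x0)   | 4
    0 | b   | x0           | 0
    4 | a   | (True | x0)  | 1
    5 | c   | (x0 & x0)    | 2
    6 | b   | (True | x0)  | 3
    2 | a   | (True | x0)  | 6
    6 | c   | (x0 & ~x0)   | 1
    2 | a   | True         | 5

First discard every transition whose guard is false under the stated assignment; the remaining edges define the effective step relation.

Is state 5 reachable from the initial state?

Answer: REACHABLE

Analysis:
Guard filter leaves 10 enabled edge(s).
L0 = {0}
L1 = {2,4}  now seen {0,2,4}
L2 = {1,3,5,6}  now seen {0,1,2,3,4,5,6}
R = {0,1,2,3,4,5,6}
Path to 5: b·a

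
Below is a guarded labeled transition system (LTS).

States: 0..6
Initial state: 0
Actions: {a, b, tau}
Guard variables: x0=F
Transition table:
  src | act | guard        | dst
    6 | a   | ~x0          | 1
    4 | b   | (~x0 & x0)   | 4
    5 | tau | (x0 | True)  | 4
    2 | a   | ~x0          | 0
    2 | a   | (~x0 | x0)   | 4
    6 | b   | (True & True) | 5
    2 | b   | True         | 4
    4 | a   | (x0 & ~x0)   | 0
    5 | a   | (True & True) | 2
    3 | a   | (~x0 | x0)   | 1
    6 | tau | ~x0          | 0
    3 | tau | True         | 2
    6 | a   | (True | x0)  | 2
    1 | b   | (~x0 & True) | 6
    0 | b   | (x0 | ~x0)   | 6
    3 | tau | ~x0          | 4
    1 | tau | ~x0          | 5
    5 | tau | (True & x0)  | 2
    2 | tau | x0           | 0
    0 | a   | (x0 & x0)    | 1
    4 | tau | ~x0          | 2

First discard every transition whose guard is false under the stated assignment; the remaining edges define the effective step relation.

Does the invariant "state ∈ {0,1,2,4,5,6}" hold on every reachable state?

Inv-set: {0,1,2,4,5,6}
Reachable = {0,1,2,4,5,6}
  0: ok
  1: ok
  2: ok
  4: ok
  5: ok
  6: ok

Answer: INVARIANT HOLDS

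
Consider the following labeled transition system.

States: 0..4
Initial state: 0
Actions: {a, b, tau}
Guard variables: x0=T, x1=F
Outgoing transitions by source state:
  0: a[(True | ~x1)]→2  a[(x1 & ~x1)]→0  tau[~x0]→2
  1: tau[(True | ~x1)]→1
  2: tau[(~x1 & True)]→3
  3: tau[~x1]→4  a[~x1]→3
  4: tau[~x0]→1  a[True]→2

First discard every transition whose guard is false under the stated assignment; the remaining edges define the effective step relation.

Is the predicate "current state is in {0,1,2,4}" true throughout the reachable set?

Answer: INVARIANT VIOLATED at state 3

Trace:
Allowed set {0,1,2,4}
Reach set: {0,2,3,4}
  0: safe
  2: safe
  3: VIOLATES
  4: safe
reach 3 via a·tau — violates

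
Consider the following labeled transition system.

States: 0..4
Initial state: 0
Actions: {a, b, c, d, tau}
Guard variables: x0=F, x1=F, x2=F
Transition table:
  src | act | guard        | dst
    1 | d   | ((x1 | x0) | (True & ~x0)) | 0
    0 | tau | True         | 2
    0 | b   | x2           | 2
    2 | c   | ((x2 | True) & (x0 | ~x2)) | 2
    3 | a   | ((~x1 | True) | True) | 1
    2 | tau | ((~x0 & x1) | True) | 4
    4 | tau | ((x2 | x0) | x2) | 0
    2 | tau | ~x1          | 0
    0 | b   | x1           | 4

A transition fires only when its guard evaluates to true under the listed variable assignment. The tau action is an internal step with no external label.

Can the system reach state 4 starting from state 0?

After dropping false guards: 6 live edges.
L0 = {0}
L1 = {2}  total {0,2}
L2 = {4}  total {0,2,4}
Reach set: {0,2,4}
Path to 4: tau·tau

Answer: REACHABLE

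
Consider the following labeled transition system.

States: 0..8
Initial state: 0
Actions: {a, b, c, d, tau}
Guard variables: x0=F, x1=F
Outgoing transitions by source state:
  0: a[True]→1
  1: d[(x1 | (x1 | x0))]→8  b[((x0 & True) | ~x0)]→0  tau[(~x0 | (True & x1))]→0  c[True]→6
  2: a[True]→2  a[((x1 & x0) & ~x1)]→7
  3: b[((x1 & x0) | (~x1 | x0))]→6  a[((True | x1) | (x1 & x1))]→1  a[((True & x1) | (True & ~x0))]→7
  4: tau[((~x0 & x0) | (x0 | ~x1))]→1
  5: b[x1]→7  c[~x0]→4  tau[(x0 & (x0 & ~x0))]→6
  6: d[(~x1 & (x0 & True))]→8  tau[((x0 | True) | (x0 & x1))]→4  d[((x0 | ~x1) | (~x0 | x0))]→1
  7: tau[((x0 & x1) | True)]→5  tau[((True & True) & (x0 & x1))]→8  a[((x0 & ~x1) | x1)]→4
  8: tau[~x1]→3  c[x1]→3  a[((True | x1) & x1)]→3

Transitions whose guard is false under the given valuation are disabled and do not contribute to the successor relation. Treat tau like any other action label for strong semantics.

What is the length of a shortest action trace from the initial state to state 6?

Layered search for 6:
  Layer 0: {0}
  Layer 1: {1}
  Layer 2: {6}
first hit 6 at d=2 via a·c

Answer: 2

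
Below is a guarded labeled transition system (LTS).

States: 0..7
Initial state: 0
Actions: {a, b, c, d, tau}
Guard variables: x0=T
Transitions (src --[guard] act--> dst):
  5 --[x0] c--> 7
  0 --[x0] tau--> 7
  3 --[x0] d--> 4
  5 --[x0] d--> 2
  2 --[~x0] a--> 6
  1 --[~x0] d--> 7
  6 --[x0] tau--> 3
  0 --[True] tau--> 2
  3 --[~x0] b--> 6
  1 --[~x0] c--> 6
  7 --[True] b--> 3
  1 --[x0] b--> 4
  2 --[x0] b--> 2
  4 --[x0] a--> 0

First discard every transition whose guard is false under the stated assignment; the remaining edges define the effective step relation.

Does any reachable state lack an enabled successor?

Answer: DEADLOCK-FREE

Working:
R = {0,2,3,4,7}
  0: tau→2  tau→7  [2 out]
  2: b→2  [1 out]
  3: d→4  [1 out]
  4: a→0  [1 out]
  7: b→3  [1 out]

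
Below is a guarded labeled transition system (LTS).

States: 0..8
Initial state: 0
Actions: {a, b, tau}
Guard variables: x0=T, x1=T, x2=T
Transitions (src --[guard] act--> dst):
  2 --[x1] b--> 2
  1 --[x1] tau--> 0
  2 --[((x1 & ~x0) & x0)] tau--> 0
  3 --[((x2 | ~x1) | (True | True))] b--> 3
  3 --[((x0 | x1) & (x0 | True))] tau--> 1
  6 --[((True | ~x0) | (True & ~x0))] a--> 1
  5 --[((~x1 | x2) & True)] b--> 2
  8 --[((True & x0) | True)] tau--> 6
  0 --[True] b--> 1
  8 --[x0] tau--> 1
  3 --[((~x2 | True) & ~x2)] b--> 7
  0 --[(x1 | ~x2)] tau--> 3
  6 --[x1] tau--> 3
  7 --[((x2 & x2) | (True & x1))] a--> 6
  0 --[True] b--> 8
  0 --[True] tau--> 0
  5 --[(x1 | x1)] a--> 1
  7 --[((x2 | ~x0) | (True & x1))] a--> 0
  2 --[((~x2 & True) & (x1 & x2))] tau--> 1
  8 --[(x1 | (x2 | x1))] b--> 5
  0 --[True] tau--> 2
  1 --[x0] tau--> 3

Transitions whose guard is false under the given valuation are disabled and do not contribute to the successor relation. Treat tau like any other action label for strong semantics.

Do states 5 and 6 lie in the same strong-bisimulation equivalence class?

Answer: NOT BISIMILAR

Trace:
Compute ~ classes (split until stable):
  round 0: {{0,1,2,3,4,5,6,7,8}}
  round 1: {{0,3,8},{1},{2},{4},{5},{6},{7}}
  round 2: {{0},{1},{2},{3},{4},{5},{6},{7},{8}}
stable after 3 split(s): 9 block(s)
class of 5: {5}; class of 6: {6}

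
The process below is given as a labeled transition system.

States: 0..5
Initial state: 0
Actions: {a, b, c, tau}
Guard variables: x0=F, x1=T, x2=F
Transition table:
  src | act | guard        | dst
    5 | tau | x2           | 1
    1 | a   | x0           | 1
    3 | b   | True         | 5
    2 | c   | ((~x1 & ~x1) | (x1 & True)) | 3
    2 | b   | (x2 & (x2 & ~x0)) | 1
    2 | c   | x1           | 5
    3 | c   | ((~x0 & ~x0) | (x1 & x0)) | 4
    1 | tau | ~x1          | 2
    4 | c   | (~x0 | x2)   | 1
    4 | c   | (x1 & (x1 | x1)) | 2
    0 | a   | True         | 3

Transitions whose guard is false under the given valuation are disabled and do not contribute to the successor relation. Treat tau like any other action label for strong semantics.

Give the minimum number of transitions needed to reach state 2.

Answer: 3

Analysis:
Breadth-first toward 2:
  Layer 0: {0}
  Layer 1: {3}
  Layer 2: {4,5}
  Layer 3: {1,2}
first hit 2 at d=3 via a·c·c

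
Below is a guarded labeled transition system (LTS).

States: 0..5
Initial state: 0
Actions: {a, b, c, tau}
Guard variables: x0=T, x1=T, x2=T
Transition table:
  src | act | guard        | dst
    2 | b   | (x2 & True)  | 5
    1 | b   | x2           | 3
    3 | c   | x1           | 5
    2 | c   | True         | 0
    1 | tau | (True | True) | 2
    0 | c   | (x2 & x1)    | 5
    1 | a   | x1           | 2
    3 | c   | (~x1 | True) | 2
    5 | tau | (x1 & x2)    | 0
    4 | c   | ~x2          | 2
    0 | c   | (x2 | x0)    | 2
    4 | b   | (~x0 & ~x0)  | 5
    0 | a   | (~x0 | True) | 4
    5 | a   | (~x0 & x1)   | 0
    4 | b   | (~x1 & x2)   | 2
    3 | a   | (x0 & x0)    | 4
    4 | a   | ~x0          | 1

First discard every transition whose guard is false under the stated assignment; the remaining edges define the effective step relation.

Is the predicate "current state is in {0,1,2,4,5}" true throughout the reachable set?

Answer: INVARIANT HOLDS

Working:
Allowed set {0,1,2,4,5}
Reach set: {0,2,4,5}
  0: ✓
  2: ✓
  4: ✓
  5: ✓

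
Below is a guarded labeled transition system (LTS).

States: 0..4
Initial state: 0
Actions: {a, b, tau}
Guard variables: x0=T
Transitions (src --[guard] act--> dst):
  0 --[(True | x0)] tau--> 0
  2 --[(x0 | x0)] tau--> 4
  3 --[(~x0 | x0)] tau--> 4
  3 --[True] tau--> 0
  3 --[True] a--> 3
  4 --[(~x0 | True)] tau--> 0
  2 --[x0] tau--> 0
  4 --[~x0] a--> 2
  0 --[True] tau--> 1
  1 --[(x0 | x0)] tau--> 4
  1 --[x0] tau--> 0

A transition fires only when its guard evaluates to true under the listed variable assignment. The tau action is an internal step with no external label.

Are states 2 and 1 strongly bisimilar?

Answer: BISIMILAR

Working:
Compute ~ classes (split until stable):
  π0 = {{0,1,2,3,4}}
  π1 = {{0,1,2,4},{3}}
Fixed point at round 2; 2 class(es).
class of 2: {0,1,2,4}; class of 1: {0,1,2,4}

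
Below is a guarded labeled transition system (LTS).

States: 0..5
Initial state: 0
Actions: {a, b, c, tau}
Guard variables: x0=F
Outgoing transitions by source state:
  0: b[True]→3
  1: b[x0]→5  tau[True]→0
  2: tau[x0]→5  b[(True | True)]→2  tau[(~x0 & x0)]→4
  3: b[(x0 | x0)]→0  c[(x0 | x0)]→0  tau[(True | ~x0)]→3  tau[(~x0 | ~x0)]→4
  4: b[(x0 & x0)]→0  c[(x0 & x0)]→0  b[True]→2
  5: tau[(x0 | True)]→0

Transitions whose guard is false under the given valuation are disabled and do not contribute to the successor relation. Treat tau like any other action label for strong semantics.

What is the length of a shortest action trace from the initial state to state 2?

Answer: 3

Analysis:
BFS to 2:
  Layer 0: {0}
  Layer 1: {3}
  Layer 2: {4}
  Layer 3: {2}
2 enters at depth 3; path b·tau·b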